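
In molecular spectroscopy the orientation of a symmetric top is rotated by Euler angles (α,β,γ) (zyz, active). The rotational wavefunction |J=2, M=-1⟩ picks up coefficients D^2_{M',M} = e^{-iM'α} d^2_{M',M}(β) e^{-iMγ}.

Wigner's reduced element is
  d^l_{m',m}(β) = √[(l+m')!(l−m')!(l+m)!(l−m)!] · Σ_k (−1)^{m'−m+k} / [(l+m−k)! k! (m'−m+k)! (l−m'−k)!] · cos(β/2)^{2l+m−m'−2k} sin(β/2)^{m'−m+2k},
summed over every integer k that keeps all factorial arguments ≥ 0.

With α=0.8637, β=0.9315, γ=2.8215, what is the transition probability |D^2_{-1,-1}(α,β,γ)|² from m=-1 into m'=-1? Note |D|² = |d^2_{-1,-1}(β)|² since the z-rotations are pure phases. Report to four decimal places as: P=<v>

P=0.0238

D^2_{-1,-1}(0.8637,0.9315,2.8215) = e^{-i·-1·0.8637}·d^2_{-1,-1}(0.9315)·e^{-i·-1·2.8215}. Compute d first:
With c≡cos(β/2)=0.893485 and s≡sin(β/2)=0.449093, N=[1·6·1·6]^{1/2}=6.000000
The bounds max(0,m−m')=0 and min(l+m,l−m')=1 give 2 terms
  k=0: (−1)^0·6.0000/(6)·0.8935^4·0.4491^0 = +0.637308
  k=1: (−1)^1·6.0000/(2)·0.8935^2·0.4491^2 = -0.483024
d^2_{-1,-1}(0.9315) = +0.637308 -0.483024 = +0.154284
|D^2_{-1,-1}|² = |d^2_{-1,-1}(β)|² = (+0.154284)² = 0.023804 (the z-rotation phases have unit modulus)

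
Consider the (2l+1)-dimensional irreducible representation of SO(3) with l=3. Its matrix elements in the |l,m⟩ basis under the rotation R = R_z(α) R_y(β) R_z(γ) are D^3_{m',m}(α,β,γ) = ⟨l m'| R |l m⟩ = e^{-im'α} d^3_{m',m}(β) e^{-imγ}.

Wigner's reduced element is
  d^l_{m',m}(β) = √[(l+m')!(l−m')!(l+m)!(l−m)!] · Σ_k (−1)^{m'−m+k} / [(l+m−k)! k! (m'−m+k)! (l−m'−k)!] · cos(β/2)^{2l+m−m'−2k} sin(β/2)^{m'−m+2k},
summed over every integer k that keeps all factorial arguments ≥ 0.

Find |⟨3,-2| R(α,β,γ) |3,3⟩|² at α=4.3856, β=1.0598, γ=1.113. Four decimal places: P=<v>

First d^3_{-2,3}(β=1.0598), then the phase factors e^{-i(-2)α} and e^{-i(3)γ}:
Half-angle: c=0.862858, s=0.505447. N=√(1·120·720·1)=293.938769
k∈{5} keeps every argument non-negative
  k=5: (−1)^0·293.9388/(120)·0.8629^1·0.5054^5 = +0.069726
d^3_{-2,3}(1.0598) = +0.069726
|D^3_{-2,3}|² = |d^3_{-2,3}(β)|² = (+0.069726)² = 0.004862 (the z-rotation phases have unit modulus)

P=0.0049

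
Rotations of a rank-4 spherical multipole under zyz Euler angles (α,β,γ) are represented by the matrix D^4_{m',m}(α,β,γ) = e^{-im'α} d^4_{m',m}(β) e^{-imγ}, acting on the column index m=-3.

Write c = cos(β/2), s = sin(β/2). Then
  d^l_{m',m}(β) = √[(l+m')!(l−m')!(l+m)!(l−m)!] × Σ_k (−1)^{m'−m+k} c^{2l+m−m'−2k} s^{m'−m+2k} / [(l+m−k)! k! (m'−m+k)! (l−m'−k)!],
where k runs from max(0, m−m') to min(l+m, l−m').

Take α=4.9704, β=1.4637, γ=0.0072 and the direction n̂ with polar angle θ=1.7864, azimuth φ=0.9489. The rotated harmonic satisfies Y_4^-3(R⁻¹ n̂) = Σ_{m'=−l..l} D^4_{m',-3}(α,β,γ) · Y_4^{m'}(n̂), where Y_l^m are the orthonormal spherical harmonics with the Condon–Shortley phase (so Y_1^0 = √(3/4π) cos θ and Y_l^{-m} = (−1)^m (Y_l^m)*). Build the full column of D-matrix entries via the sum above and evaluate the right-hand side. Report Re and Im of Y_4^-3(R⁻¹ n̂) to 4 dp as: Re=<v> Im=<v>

Need the full column D^4_{m',-3} for m'=−4..4 at α=4.9704, β=1.4637, γ=0.0072.
cos(β/2)=0.743939, sin(β/2)=0.668247
d^4_{-4,-3}: single k=1 term ⇒ +0.238366;  D = +0.117850+0.207195i
d^4_{-3,-3}: k∈[0..1] ⇒ +0.093821 -0.529904 = -0.436083;  D = +0.311497-0.305185i
d^4_{-2,-3}: k∈[0..1] ⇒ -0.315329 +0.763281 = +0.447952;  D = -0.384759-0.229394i
d^4_{-1,-3}: k∈[0..1] ⇒ +0.600855 -0.808012 = -0.207156;  D = -0.057171+0.199111i
d^4_{0,-3}: k∈[0..1] ⇒ -0.804569 +0.649175 = -0.155393;  D = -0.155357-0.003356i
d^4_{1,-3}: k∈[0..1] ⇒ +0.808012 -0.391172 = +0.416839;  D = +0.097630+0.405245i
d^4_{2,-3}: k∈[0..1] ⇒ -0.615862 +0.165638 = -0.450223;  D = +0.396306-0.213641i
d^4_{3,-3}: k∈[0..1] ⇒ +0.344981 -0.039765 = +0.305217;  D = -0.208590-0.222817i
d^4_{4,-3}: single k=0 term ⇒ -0.125211;  D = -0.066548+0.106062i
Y_4^{m'}(θ=1.7864,φ=0.9489) and Σ D·Y over m':
  (+0.1178+0.2072i)·(-0.3198+0.2451i)  (+0.3115-0.3052i)·(+0.2388+0.0725i)  (-0.3848-0.2294i)·(+0.0697+0.2054i)  (-0.0572+0.1991i)·(+0.1543-0.2153i)  (-0.1554-0.0034i)·(+0.1799+0.0000i)  (+0.0976+0.4052i)·(-0.1543-0.2153i)  (+0.3963-0.2136i)·(+0.0697-0.2054i)  (-0.2086-0.2228i)·(-0.2388+0.0725i)  (-0.0665+0.1061i)·(-0.3198-0.2451i)
Y_4^-3(R⁻¹ n̂) = +0.203659-0.299653i

Re=0.2037 Im=-0.2997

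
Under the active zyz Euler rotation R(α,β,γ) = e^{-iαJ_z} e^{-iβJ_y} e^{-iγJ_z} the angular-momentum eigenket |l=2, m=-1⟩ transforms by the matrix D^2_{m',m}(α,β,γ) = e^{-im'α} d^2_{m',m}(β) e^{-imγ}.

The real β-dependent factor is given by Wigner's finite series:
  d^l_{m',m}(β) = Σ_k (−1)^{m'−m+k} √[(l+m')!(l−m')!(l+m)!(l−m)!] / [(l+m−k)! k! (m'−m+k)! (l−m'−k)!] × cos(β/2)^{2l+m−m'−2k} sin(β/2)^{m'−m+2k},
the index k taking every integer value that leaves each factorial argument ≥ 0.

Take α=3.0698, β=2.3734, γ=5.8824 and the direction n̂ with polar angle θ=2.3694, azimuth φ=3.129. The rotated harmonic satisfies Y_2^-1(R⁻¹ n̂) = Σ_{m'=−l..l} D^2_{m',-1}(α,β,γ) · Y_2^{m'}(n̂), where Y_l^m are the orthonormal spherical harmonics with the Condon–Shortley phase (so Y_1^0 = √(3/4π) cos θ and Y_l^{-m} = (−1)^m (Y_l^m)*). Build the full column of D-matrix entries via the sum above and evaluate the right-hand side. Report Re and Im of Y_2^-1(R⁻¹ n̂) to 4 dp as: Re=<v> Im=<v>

Need the full column D^2_{m',-1} for m'=−2..2 at α=3.0698, β=2.3734, γ=5.8824.
cos(β/2)=0.374721, sin(β/2)=0.927137
d^2_{-2,-1}: single k=1 term ⇒ +0.097566;  D = +0.083463-0.050528i
d^2_{-1,-1}: k∈[0..1] ⇒ +0.019717 -0.362098 = -0.342382;  D = +0.304856-0.155846i
d^2_{0,-1}: k∈[0..1] ⇒ -0.119494 +0.731504 = +0.612010;  D = +0.563511-0.238770i
d^2_{1,-1}: k∈[0..1] ⇒ +0.362098 -0.738884 = -0.376786;  D = +0.356578-0.121736i
d^2_{2,-1}: single k=0 term ⇒ -0.597270;  D = -0.577624+0.151930i
Y_2^{m'}(θ=2.3694,φ=3.129) and Σ D·Y over m':
  (+0.0835-0.0505i)·(+0.1880+0.0047i)  (+0.3049-0.1558i)·(+0.3861+0.0049i)  (+0.5635-0.2388i)·(+0.1702+0.0000i)  (+0.3566-0.1217i)·(-0.3861+0.0049i)  (-0.5776+0.1519i)·(+0.1880-0.0047i)
Y_2^-1(R⁻¹ n̂) = -0.014649-0.028399i

Re=-0.0146 Im=-0.0284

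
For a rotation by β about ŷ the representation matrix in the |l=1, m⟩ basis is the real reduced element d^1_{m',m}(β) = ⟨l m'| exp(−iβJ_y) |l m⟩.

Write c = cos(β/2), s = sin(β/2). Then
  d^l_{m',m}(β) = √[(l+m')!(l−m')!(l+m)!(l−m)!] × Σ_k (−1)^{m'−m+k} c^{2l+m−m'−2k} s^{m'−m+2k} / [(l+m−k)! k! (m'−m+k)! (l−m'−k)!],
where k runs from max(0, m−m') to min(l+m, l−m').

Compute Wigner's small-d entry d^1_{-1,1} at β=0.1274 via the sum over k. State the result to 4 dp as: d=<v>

d^1_{-1,1}(β=0.1274) via Wigner's sum:
With c≡cos(β/2)=0.997972 and s≡sin(β/2)=0.063657, N=[1·2·2·1]^{1/2}=2.000000
Admissible k: 2..2 (factorial args all ≥0)
  k=2: (−1)^0·2.0000/(2)·0.9980^0·0.0637^2 = +0.004052
d^1_{-1,1}(0.1274) = +0.004052

d=0.0041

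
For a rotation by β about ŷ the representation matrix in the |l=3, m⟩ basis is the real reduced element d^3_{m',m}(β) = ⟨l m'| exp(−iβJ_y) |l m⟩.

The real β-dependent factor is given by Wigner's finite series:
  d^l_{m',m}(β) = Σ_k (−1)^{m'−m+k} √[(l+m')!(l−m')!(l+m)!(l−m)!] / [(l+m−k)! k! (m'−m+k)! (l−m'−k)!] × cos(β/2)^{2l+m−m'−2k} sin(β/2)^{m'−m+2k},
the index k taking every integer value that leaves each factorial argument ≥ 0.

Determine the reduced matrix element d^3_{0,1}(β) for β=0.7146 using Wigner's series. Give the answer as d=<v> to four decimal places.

d=0.5258

d^3_{0,1}(β=0.7146) via Wigner's sum:
c=cos(0.7146/2)=0.936845, s=sin(0.7146/2)=0.349746; N=√[6·6·24·2]=41.569219
The bounds max(0,m−m')=1 and min(l+m,l−m')=3 give 3 terms
  k=1: (−1)^0·41.5692/(12)·0.9368^5·0.3497^1 = +0.874342
  k=2: (−1)^1·41.5692/(4)·0.9368^3·0.3497^3 = -0.365572
  k=3: (−1)^2·41.5692/(12)·0.9368^1·0.3497^5 = +0.016983
d^3_{0,1}(0.7146) = +0.874342 -0.365572 +0.016983 = +0.525753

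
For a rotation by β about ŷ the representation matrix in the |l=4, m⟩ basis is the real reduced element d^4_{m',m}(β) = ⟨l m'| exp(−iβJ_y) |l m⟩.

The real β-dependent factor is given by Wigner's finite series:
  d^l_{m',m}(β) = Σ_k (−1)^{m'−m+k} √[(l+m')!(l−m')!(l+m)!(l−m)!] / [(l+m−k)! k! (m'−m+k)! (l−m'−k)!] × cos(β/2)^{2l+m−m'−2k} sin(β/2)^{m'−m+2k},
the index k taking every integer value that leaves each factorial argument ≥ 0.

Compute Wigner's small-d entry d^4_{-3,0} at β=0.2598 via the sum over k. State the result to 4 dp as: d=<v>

d=0.0242

d^4_{-3,0}(β=0.2598) via Wigner's sum:
Half-angle: c=0.991575, s=0.129535. N=√(1·5040·24·24)=1703.830978
Admissible k: 3..4 (factorial args all ≥0)
  k=3: (−1)^0·1703.8310/(144)·0.9916^5·0.1295^3 = +0.024652
  k=4: (−1)^1·1703.8310/(144)·0.9916^3·0.1295^5 = -0.000421
d^4_{-3,0}(0.2598) = +0.024652 -0.000421 = +0.024231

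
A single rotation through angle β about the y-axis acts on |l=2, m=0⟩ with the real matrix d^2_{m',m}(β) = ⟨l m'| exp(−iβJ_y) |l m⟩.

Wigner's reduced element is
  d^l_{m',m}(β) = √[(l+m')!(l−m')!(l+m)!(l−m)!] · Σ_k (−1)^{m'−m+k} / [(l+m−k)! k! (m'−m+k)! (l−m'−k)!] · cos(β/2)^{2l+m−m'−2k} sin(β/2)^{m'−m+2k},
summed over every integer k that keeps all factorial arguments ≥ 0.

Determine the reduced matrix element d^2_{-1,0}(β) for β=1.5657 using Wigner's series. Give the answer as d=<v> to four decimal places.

d=0.0062

d^2_{-1,0}(β=1.5657) via Wigner's sum:
Half-angle: c=0.708906, s=0.705303. N=√(1·6·2·2)=4.898979
k∈{1,2} keeps every argument non-negative
  k=1: (−1)^0·4.8990/(2)·0.7089^3·0.7053^1 = +0.615485
  k=2: (−1)^1·4.8990/(2)·0.7089^1·0.7053^3 = -0.609244
d^2_{-1,0}(1.5657) = +0.615485 -0.609244 = +0.006242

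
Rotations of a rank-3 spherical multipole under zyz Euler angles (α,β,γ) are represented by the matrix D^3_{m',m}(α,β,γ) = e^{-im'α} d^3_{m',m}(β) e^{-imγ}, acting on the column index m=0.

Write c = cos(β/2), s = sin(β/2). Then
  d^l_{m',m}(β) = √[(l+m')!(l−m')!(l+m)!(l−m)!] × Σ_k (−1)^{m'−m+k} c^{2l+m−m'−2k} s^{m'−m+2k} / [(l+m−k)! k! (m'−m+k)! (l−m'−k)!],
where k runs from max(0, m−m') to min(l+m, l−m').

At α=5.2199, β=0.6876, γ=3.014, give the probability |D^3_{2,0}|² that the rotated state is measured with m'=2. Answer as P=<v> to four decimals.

Split into d^3_{2,0}(β=0.6876) × two z-phases.
With c≡cos(β/2)=0.941481 and s≡sin(β/2)=0.337067, N=[120·1·6·6]^{1/2}=65.726707
k∈{0,1} keeps every argument non-negative
  k=0: (−1)^2·65.7267/(12)·0.9415^4·0.3371^2 = +0.488921
  k=1: (−1)^3·65.7267/(12)·0.9415^2·0.3371^4 = -0.062668
d^3_{2,0}(0.6876) = +0.488921 -0.062668 = +0.426253
|D^3_{2,0}|² = |d^3_{2,0}(β)|² = (+0.426253)² = 0.181692 (the z-rotation phases have unit modulus)

P=0.1817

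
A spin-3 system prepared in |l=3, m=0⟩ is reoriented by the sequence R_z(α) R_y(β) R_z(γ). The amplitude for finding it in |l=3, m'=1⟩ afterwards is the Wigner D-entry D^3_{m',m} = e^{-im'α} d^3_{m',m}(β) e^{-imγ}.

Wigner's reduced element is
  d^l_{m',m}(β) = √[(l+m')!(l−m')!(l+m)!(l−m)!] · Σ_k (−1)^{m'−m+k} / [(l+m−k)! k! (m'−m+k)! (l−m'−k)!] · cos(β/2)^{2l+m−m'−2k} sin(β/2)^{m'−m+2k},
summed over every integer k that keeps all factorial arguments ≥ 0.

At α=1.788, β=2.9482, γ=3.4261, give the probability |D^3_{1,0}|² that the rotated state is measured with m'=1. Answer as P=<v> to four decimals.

P=0.1008

D^3_{1,0}(1.788,2.9482,3.4261) = e^{-i·1·1.788}·d^3_{1,0}(2.9482)·e^{-i·0·3.4261}. Compute d first:
With c≡cos(β/2)=0.096546 and s≡sin(β/2)=0.995329, N=[24·2·6·6]^{1/2}=41.569219
The bounds max(0,m−m')=0 and min(l+m,l−m')=2 give 3 terms
  k=0: (−1)^1·41.5692/(12)·0.0965^5·0.9953^1 = -0.000029
  k=1: (−1)^2·41.5692/(4)·0.0965^3·0.9953^3 = +0.009222
  k=2: (−1)^3·41.5692/(12)·0.0965^1·0.9953^5 = -0.326705
d^3_{1,0}(2.9482) = -0.000029 +0.009222 -0.326705 = -0.317512
|D^3_{1,0}|² = |d^3_{1,0}(β)|² = (-0.317512)² = 0.100814 (the z-rotation phases have unit modulus)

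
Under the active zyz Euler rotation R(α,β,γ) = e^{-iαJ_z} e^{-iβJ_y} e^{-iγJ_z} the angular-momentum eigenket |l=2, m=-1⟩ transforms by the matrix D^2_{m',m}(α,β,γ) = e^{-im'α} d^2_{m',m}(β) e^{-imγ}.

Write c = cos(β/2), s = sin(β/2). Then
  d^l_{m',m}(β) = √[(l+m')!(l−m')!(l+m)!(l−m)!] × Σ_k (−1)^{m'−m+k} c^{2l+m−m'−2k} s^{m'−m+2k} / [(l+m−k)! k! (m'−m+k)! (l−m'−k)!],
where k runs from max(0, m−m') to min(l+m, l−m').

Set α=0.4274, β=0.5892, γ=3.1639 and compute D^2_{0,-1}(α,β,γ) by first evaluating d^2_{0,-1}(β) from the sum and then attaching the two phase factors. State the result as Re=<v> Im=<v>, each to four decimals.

Re=0.5657 Im=0.0126

Split into d^2_{0,-1}(β=0.5892) × two z-phases.
With c≡cos(β/2)=0.956918 and s≡sin(β/2)=0.290357, N=[2·2·1·6]^{1/2}=4.898979
k: max(0,(-1)−(0))=0 … min(2+(-1),2−(0))=1
  k=0: (−1)^1·4.8990/(2)·0.9569^3·0.2904^1 = -0.623208
  k=1: (−1)^2·4.8990/(2)·0.9569^1·0.2904^3 = +0.057378
d^2_{0,-1}(0.5892) = -0.623208 +0.057378 = -0.565829
D = (+1.000000+0.000000i)·(-0.565829)·(-0.999751-0.022305i) = +0.565689+0.012621i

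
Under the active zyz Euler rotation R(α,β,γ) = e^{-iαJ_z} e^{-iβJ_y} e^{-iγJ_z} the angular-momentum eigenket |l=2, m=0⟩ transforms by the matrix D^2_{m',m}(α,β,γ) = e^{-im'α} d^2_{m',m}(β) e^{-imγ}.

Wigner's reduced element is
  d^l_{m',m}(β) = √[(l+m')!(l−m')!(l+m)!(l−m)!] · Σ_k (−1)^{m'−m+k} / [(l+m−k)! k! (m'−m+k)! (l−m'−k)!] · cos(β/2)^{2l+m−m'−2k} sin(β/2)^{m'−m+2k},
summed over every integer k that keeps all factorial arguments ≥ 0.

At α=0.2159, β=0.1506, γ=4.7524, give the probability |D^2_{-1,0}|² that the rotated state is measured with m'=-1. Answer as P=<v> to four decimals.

D^2_{-1,0}(0.2159,0.1506,4.7524) = e^{-i·-1·0.2159}·d^2_{-1,0}(0.1506)·e^{-i·0·4.7524}. Compute d first:
c=cos(0.1506/2)=0.997166, s=sin(0.1506/2)=0.075229; N=√[1·6·2·2]=4.898979
k∈{1,2} keeps every argument non-negative
  k=1: (−1)^0·4.8990/(2)·0.9972^3·0.0752^1 = +0.182710
  k=2: (−1)^1·4.8990/(2)·0.9972^1·0.0752^3 = -0.001040
d^2_{-1,0}(0.1506) = +0.182710 -0.001040 = +0.181670
|D^2_{-1,0}|² = |d^2_{-1,0}(β)|² = (+0.181670)² = 0.033004 (the z-rotation phases have unit modulus)

P=0.0330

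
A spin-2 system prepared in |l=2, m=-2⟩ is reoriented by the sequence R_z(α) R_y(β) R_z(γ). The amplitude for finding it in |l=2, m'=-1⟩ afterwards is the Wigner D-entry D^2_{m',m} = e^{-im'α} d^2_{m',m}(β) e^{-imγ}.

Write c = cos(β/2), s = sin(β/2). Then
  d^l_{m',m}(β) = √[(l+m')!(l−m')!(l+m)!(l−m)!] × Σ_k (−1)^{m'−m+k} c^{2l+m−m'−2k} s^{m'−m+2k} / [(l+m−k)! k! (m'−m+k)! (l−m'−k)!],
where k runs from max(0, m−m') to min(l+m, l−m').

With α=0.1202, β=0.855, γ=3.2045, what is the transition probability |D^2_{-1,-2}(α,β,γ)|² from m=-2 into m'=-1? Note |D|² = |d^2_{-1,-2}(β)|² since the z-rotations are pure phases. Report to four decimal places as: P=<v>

P=0.3905

D^2_{-1,-2}(0.1202,0.855,3.2045) = e^{-i·-1·0.1202}·d^2_{-1,-2}(0.855)·e^{-i·-2·3.2045}. Compute d first:
With c≡cos(β/2)=0.910005 and s≡sin(β/2)=0.414597, N=[1·6·1·24]^{1/2}=12.000000
k∈{0} keeps every argument non-negative
  k=0: (−1)^1·12.0000/(6)·0.9100^3·0.4146^1 = -0.624867
d^2_{-1,-2}(0.855) = -0.624867
|D^2_{-1,-2}|² = |d^2_{-1,-2}(β)|² = (-0.624867)² = 0.390459 (the z-rotation phases have unit modulus)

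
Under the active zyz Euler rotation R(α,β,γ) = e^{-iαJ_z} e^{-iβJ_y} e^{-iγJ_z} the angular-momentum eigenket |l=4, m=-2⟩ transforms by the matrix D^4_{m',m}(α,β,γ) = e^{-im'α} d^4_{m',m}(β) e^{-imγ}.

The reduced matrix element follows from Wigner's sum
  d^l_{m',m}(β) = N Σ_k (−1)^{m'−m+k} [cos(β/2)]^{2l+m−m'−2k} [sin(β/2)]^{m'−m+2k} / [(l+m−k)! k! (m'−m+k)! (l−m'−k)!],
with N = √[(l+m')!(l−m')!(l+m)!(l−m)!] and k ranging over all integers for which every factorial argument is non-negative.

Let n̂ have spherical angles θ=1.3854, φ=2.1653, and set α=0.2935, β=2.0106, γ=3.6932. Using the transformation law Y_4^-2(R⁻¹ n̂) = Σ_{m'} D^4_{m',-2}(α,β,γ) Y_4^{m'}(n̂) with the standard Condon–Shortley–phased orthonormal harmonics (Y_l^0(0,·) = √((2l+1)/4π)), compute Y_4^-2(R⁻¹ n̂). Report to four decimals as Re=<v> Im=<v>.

Need the full column D^4_{m',-2} for m'=−4..4 at α=0.2935, β=2.0106, γ=3.6932.
cos(β/2)=0.535835, sin(β/2)=0.844323
d^4_{-4,-2}: single k=2 term ⇒ +0.089286;  D = -0.057957+0.067919i
d^4_{-3,-2}: k∈[1..2] ⇒ +0.040067 -0.298446 = -0.258379;  D = +0.103683-0.236663i
d^4_{-2,-2}: k∈[0..2] ⇒ +0.006796 -0.202481 +0.628419 = +0.432734;  D = -0.051554+0.429652i
d^4_{-1,-2}: k∈[0..2] ⇒ -0.045432 +0.564010 -0.933578 = -0.415000;  D = -0.071880-0.408727i
d^4_{0,-2}: k∈[0..2] ⇒ +0.160075 -1.059859 +0.986812 = +0.087028;  D = +0.039226+0.077687i
d^4_{1,-2}: k∈[0..2] ⇒ -0.376007 +1.400367 -0.695387 = +0.328973;  D = +0.226894+0.238206i
d^4_{2,-2}: k∈[0..2] ⇒ +0.628419 -1.248229 +0.258266 = -0.361544;  D = -0.314432-0.178455i
d^4_{3,-2}: k∈[0..1] ⇒ -0.741004 +0.613274 = -0.127731;  D = -0.124576-0.028213i
d^4_{4,-2}: single k=0 term ⇒ +0.550417;  D = +0.549039-0.038929i
Y_4^{m'}(θ=1.3854,φ=2.1653) and Σ D·Y over m':
  (-0.0580+0.0679i)·(-0.2983-0.2856i)  (+0.1037-0.2367i)·(+0.2141-0.0462i)  (-0.0516+0.4297i)·(+0.0918-0.2286i)  (-0.0719-0.4087i)·(+0.1326+0.1961i)  (+0.0392+0.0777i)·(+0.2138+0.0000i)  (+0.2269+0.2382i)·(-0.1326+0.1961i)  (-0.3144-0.1785i)·(+0.0918+0.2286i)  (-0.1246-0.0282i)·(-0.2141-0.0462i)  (+0.5490-0.0389i)·(-0.2983+0.2856i)
Y_4^-2(R⁻¹ n̂) = +0.028259+0.045218i

Re=0.0283 Im=0.0452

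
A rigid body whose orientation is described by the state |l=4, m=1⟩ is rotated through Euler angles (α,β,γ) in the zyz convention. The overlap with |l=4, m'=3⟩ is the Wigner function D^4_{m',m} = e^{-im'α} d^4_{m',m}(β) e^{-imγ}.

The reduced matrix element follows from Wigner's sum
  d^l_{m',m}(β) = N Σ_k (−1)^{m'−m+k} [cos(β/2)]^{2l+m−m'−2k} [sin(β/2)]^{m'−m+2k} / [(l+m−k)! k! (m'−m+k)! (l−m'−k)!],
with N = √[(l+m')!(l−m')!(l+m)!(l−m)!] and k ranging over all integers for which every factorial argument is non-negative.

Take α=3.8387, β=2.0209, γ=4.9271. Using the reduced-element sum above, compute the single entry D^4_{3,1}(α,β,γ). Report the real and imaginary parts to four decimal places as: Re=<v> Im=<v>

D^4_{3,1}(3.8387,2.0209,4.9271) = e^{-i·3·3.8387}·d^4_{3,1}(2.0209)·e^{-i·1·4.9271}. Compute d first:
Half-angle: c=0.531480, s=0.847071. N=√(5040·1·120·6)=1904.940944
k: max(0,(1)−(3))=0 … min(4+(1),4−(3))=1
  k=0: (−1)^2·1904.9409/(240)·0.5315^6·0.8471^2 = +0.128360
  k=1: (−1)^3·1904.9409/(144)·0.5315^4·0.8471^4 = -0.543432
d^4_{3,1}(2.0209) = +0.128360 -0.543432 = -0.415072
Attach z-rotation phases: D = e^{-i(3)(3.8387)}·(-0.415072)·e^{-i(1)(4.9271)} = +0.307847-0.278415i

Re=0.3078 Im=-0.2784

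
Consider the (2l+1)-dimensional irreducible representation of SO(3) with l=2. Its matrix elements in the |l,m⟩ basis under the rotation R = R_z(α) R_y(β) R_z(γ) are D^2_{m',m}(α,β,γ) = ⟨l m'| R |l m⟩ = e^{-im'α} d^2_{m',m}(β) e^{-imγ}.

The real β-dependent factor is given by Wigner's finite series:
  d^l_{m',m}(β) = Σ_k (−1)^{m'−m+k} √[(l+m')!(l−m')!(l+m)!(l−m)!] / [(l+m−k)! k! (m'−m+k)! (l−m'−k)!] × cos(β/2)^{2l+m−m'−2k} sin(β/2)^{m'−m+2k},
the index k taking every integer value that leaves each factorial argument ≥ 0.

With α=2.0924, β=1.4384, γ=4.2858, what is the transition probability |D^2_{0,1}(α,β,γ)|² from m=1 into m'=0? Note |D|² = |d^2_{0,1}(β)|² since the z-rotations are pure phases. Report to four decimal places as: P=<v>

D^2_{0,1}(2.0924,1.4384,4.2858) = e^{-i·0·2.0924}·d^2_{0,1}(1.4384)·e^{-i·1·4.2858}. Compute d first:
Half-angle: c=0.752333, s=0.658783. N=√(2·2·6·1)=4.898979
k∈{1,2} keeps every argument non-negative
  k=1: (−1)^0·4.8990/(2)·0.7523^3·0.6588^1 = +0.687145
  k=2: (−1)^1·4.8990/(2)·0.7523^1·0.6588^3 = -0.526881
d^2_{0,1}(1.4384) = +0.687145 -0.526881 = +0.160263
|D^2_{0,1}|² = |d^2_{0,1}(β)|² = (+0.160263)² = 0.025684 (the z-rotation phases have unit modulus)

P=0.0257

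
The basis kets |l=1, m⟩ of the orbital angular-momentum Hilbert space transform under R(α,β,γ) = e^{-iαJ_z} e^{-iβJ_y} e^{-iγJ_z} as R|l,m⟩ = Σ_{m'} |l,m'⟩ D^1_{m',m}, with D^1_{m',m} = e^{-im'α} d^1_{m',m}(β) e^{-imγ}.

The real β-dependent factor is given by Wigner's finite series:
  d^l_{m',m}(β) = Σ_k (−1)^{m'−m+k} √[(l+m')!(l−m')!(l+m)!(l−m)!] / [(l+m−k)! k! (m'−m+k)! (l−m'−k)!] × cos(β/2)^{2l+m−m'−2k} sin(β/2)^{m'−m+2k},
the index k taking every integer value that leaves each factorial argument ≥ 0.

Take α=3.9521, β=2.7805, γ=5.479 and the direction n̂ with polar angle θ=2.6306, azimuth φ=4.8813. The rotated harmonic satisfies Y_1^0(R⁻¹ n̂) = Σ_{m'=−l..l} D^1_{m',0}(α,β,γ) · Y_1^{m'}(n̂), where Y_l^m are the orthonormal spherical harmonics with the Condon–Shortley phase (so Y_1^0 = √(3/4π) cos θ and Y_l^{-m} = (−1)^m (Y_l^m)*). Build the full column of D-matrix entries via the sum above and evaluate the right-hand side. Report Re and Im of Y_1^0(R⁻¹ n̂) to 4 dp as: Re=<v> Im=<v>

Re=0.4492 Im=0.0000

Need the full column D^1_{m',0} for m'=−1..1 at α=3.9521, β=2.7805, γ=5.479.
cos(β/2)=0.179567, sin(β/2)=0.983746
d^1_{-1,0}: single k=1 term ⇒ +0.249818;  D = -0.172158-0.181028i
d^1_{0,0}: k∈[0..1] ⇒ +0.032244 -0.967756 = -0.935511;  D = -0.935511+0.000000i
d^1_{1,0}: single k=0 term ⇒ -0.249818;  D = +0.172158-0.181028i
Y_1^{m'}(θ=2.6306,φ=4.8813) and Σ D·Y over m':
  (-0.1722-0.1810i)·(+0.0284+0.1666i)  (-0.9355+0.0000i)·(-0.4262+0.0000i)  (+0.1722-0.1810i)·(-0.0284+0.1666i)
Y_1^0(R⁻¹ n̂) = +0.449227+0.000000i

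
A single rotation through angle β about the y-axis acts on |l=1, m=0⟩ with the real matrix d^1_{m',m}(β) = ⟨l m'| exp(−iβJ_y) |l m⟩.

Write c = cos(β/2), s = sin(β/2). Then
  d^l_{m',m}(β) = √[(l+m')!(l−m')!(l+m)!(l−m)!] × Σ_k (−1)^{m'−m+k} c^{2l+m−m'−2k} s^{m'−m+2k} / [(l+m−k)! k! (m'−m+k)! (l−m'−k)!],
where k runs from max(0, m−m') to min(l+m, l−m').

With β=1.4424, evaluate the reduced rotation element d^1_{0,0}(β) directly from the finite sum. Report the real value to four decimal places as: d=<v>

d^1_{0,0}(β=1.4424) via Wigner's sum:
c=cos(1.4424/2)=0.751014, s=sin(1.4424/2)=0.660286; N=√[1·1·1·1]=1.000000
Admissible k: 0..1 (factorial args all ≥0)
  k=0: (−1)^0·1.0000/(1)·0.7510^2·0.6603^0 = +0.564022
  k=1: (−1)^1·1.0000/(1)·0.7510^0·0.6603^2 = -0.435978
d^1_{0,0}(1.4424) = +0.564022 -0.435978 = +0.128044

d=0.1280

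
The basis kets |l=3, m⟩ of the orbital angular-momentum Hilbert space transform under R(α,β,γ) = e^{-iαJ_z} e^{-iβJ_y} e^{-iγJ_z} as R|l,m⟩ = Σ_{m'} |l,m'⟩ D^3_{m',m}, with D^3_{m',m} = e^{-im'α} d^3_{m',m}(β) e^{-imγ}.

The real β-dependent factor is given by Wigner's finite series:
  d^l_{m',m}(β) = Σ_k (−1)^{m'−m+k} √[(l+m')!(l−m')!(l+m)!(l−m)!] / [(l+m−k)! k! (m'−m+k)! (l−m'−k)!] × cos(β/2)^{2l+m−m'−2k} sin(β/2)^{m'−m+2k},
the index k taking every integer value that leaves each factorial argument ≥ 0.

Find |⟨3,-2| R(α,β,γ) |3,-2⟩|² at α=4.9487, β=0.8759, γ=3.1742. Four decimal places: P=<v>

P=0.0028

D^3_{-2,-2}(4.9487,0.8759,3.1742) = e^{-i·-2·4.9487}·d^3_{-2,-2}(0.8759)·e^{-i·-2·3.1742}. Compute d first:
Half-angle: c=0.905623, s=0.424084. N=√(1·120·1·120)=120.000000
The bounds max(0,m−m')=0 and min(l+m,l−m')=1 give 2 terms
  k=0: (−1)^0·120.0000/(120)·0.9056^6·0.4241^0 = +0.551676
  k=1: (−1)^1·120.0000/(24)·0.9056^4·0.4241^2 = -0.604871
d^3_{-2,-2}(0.8759) = +0.551676 -0.604871 = -0.053195
|D^3_{-2,-2}|² = |d^3_{-2,-2}(β)|² = (-0.053195)² = 0.002830 (the z-rotation phases have unit modulus)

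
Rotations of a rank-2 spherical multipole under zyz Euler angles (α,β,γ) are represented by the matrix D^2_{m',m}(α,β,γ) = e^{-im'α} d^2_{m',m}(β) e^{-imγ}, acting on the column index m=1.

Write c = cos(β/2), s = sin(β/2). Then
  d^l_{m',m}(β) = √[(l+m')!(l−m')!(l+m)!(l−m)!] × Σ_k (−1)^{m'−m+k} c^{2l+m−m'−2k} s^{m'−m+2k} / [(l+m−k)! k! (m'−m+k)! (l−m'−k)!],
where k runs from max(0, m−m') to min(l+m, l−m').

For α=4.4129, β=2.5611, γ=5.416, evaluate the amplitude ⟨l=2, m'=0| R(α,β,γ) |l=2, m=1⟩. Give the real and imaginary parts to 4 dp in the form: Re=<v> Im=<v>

First d^2_{0,1}(β=2.5611), then the phase factors e^{-i(0)α} and e^{-i(1)γ}:
c=cos(2.5611/2)=0.286188, s=sin(2.5611/2)=0.958173; N=√[2·2·6·1]=4.898979
Admissible k: 1..2 (factorial args all ≥0)
  k=1: (−1)^0·4.8990/(2)·0.2862^3·0.9582^1 = +0.055014
  k=2: (−1)^1·4.8990/(2)·0.2862^1·0.9582^3 = -0.616680
d^2_{0,1}(2.5611) = +0.055014 -0.616680 = -0.561666
D = (+1.000000+0.000000i)·(-0.561666)·(+0.646975+0.762511i) = -0.363384-0.428276i

Re=-0.3634 Im=-0.4283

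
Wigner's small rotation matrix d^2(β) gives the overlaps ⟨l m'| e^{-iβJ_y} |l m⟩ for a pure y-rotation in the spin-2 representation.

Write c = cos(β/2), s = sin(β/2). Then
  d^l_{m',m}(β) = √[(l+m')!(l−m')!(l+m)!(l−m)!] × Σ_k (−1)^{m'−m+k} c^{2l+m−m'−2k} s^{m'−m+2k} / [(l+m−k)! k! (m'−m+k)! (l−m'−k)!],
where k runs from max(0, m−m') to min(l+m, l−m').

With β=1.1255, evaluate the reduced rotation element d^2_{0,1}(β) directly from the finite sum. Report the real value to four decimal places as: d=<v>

d=0.4761

d^2_{0,1}(β=1.1255) via Wigner's sum:
c=cos(1.1255/2)=0.845791, s=sin(1.1255/2)=0.533514; N=√[2·2·6·1]=4.898979
k∈{1,2} keeps every argument non-negative
  k=1: (−1)^0·4.8990/(2)·0.8458^3·0.5335^1 = +0.790699
  k=2: (−1)^1·4.8990/(2)·0.8458^1·0.5335^3 = -0.314613
d^2_{0,1}(1.1255) = +0.790699 -0.314613 = +0.476086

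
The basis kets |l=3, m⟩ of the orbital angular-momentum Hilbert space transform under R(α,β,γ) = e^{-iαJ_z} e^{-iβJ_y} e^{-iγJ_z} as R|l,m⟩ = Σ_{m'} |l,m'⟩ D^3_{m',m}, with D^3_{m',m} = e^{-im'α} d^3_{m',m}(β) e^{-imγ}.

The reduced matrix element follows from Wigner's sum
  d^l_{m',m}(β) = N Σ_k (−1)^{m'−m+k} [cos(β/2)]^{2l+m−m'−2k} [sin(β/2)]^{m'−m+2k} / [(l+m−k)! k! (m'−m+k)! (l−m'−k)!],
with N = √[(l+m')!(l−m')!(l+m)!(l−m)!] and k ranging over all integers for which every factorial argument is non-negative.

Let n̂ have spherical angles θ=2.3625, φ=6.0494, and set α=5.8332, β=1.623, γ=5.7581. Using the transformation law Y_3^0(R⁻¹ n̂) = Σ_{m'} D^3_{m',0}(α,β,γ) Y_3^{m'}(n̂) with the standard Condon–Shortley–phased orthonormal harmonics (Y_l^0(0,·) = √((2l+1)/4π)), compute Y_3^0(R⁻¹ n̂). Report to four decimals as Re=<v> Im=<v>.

Need the full column D^3_{m',0} for m'=−3..3 at α=5.8332, β=1.623, γ=5.7581.
cos(β/2)=0.688411, sin(β/2)=0.725321
d^3_{-3,0}: single k=3 term ⇒ +0.556735;  D = +0.121953-0.543214i
d^3_{-2,0}: k∈[2..3] ⇒ +0.647161 -0.718417 = -0.071256;  D = -0.044295+0.055815i
d^3_{-1,0}: k∈[1..3] ⇒ +0.388473 -1.293736 +0.478728 = -0.426536;  D = -0.384076+0.185523i
d^3_{0,0}: k∈[0..3] ⇒ +0.106436 -1.063394 +1.180480 -0.145606 = +0.077915;  D = +0.077915+0.000000i
d^3_{1,0}: k∈[0..2] ⇒ -0.388473 +1.293736 -0.478728 = +0.426536;  D = +0.384076+0.185523i
d^3_{2,0}: k∈[0..1] ⇒ +0.647161 -0.718417 = -0.071256;  D = -0.044295-0.055815i
d^3_{3,0}: single k=0 term ⇒ -0.556735;  D = -0.121953-0.543214i
Y_3^{m'}(θ=2.3625,φ=6.0494) and Σ D·Y over m':
  (+0.1220-0.5432i)·(+0.1106+0.0934i)  (-0.0443+0.0558i)·(-0.3205-0.1618i)  (-0.3841+0.1855i)·(+0.3383+0.0806i)  (+0.0779+0.0000i)·(+0.1244+0.0000i)  (+0.3841+0.1855i)·(-0.3383+0.0806i)  (-0.0443-0.0558i)·(-0.3205+0.1618i)  (-0.1220-0.5432i)·(-0.1106+0.0934i)
Y_3^0(R⁻¹ n̂) = -0.105197+0.000000i

Re=-0.1052 Im=0.0000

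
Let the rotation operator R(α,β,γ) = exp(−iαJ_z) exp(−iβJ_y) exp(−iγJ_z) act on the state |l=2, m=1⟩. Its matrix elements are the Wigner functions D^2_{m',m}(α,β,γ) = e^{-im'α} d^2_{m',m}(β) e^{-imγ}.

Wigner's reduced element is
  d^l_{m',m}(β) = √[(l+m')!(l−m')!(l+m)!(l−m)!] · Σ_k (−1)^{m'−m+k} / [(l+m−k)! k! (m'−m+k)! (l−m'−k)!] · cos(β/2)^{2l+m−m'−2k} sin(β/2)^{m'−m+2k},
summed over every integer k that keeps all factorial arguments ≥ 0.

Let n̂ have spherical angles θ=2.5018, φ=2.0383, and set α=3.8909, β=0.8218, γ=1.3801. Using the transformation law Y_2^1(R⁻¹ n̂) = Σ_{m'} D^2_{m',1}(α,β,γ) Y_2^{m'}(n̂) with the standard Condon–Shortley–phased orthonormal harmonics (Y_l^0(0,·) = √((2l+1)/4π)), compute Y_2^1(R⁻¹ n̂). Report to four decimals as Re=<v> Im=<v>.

Need the full column D^2_{m',1} for m'=−2..2 at α=3.8909, β=0.8218, γ=1.3801.
cos(β/2)=0.916762, sin(β/2)=0.399435
d^2_{-2,1}: single k=3 term ⇒ +0.116849;  D = +0.116029+0.013816i
d^2_{-1,1}: k∈[2..3] ⇒ +0.402277 -0.025456 = +0.376822;  D = -0.304306+0.222244i
d^2_{0,1}: k∈[1..2] ⇒ +0.753860 -0.143110 = +0.610750;  D = +0.115763-0.599679i
d^2_{1,1}: k∈[0..1] ⇒ +0.706360 -0.402277 = +0.304082;  D = +0.161166+0.257859i
d^2_{2,1}: single k=0 term ⇒ -0.615524;  D = +0.594378+0.159951i
Y_2^{m'}(θ=2.5018,φ=2.0383) and Σ D·Y over m':
  (+0.1160+0.0138i)·(-0.0818+0.1108i)  (-0.3043+0.2222i)·(+0.1667+0.3303i)  (+0.1158-0.5997i)·(+0.2935+0.0000i)  (+0.1612+0.2579i)·(-0.1667+0.3303i)  (+0.5944+0.1600i)·(-0.0818-0.1108i)
Y_2^1(R⁻¹ n̂) = -0.244112-0.296439i

Re=-0.2441 Im=-0.2964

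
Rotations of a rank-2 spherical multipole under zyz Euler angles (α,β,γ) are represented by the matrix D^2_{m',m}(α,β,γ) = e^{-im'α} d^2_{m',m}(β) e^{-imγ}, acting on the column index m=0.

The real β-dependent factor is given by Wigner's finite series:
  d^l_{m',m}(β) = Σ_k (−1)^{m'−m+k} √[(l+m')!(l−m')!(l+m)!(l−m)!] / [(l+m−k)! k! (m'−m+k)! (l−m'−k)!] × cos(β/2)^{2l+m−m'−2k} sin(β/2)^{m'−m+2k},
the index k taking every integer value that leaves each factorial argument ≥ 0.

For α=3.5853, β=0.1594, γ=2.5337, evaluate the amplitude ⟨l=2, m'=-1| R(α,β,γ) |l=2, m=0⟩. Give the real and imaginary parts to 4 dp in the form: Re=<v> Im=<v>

Re=-0.1733 Im=-0.0824

D^2_{-1,0}(3.5853,0.1594,2.5337) = e^{-i·-1·3.5853}·d^2_{-1,0}(0.1594)·e^{-i·0·2.5337}. Compute d first:
With c≡cos(β/2)=0.996826 and s≡sin(β/2)=0.079616, N=[1·6·2·2]^{1/2}=4.898979
k∈{1,2} keeps every argument non-negative
  k=1: (−1)^0·4.8990/(2)·0.9968^3·0.0796^1 = +0.193166
  k=2: (−1)^1·4.8990/(2)·0.9968^1·0.0796^3 = -0.001232
d^2_{-1,0}(0.1594) = +0.193166 -0.001232 = +0.191934
D = (-0.903166-0.429291i)·(+0.191934)·(+1.000000+0.000000i) = -0.173349-0.082396i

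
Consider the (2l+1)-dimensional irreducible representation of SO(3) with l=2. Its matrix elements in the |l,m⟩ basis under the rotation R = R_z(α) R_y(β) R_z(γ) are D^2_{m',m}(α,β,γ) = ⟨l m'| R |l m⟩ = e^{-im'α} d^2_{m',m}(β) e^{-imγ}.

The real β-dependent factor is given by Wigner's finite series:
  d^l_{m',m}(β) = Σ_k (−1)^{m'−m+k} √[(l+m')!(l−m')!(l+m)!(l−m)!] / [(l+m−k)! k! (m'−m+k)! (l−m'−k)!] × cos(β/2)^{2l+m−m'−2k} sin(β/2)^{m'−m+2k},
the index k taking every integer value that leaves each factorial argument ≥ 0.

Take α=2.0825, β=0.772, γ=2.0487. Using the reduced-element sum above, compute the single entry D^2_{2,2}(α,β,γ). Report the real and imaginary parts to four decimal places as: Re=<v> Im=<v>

Split into d^2_{2,2}(β=0.772) × two z-phases.
With c≡cos(β/2)=0.926422 and s≡sin(β/2)=0.376486, N=[24·1·24·1]^{1/2}=24.000000
Admissible k: 0..0 (factorial args all ≥0)
  k=0: (−1)^0·24.0000/(24)·0.9264^4·0.3765^0 = +0.736608
d^2_{2,2}(0.772) = +0.736608
Attach z-rotation phases: D = e^{-i(2)(2.0825)}·(+0.736608)·e^{-i(2)(2.0487)} = -0.292550-0.676022i

Re=-0.2925 Im=-0.6760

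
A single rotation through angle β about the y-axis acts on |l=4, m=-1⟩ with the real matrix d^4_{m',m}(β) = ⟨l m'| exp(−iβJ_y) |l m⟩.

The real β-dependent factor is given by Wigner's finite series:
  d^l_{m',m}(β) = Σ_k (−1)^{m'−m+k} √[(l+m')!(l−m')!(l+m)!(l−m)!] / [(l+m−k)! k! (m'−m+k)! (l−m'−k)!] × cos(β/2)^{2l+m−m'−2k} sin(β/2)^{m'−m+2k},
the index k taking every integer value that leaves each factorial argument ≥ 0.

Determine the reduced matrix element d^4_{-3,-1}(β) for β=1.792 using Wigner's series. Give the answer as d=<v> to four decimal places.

d=-0.4614

d^4_{-3,-1}(β=1.792) via Wigner's sum:
c=cos(1.792/2)=0.624738, s=sin(1.792/2)=0.780834; N=√[1·5040·6·120]=1904.940944
Admissible k: 2..3 (factorial args all ≥0)
  k=2: (−1)^0·1904.9409/(240)·0.6247^6·0.7808^2 = +0.287724
  k=3: (−1)^1·1904.9409/(144)·0.6247^4·0.7808^4 = -0.749112
d^4_{-3,-1}(1.792) = +0.287724 -0.749112 = -0.461388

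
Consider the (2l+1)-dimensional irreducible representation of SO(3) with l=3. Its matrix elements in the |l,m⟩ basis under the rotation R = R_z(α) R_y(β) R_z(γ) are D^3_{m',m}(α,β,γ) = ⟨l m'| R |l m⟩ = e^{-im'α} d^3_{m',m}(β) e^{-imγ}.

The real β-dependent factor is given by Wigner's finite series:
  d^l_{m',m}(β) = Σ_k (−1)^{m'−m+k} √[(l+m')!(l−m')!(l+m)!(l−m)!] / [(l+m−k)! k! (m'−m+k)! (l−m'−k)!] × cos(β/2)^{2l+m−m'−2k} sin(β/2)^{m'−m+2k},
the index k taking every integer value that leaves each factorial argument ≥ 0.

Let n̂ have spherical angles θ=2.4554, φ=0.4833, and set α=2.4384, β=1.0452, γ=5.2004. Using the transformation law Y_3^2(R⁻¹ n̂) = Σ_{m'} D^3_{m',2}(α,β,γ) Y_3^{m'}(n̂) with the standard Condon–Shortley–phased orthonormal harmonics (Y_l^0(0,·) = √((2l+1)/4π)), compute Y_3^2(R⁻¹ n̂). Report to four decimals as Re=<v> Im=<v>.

Need the full column D^3_{m',2} for m'=−3..3 at α=2.4384, β=1.0452, γ=5.2004.
cos(β/2)=0.866524, sin(β/2)=0.499135
d^3_{-3,2}: single k=5 term ⇒ +0.065758;  D = -0.065654-0.003680i
d^3_{-2,2}: k∈[4..5] ⇒ +0.233025 -0.015463 = +0.217562;  D = +0.157819+0.149754i
d^3_{-1,2}: k∈[3..4] ⇒ +0.511712 -0.084893 = +0.426820;  D = -0.046184-0.424314i
d^3_{0,2}: k∈[2..3] ⇒ +0.769342 -0.255266 = +0.514076;  D = -0.288048+0.425796i
d^3_{1,2}: k∈[1..2] ⇒ +0.771120 -0.511712 = +0.259407;  D = +0.249812-0.069899i
d^3_{2,2}: k∈[0..1] ⇒ +0.423335 -0.702310 = -0.278974;  D = +0.253536+0.116388i
d^3_{3,2}: single k=0 term ⇒ -0.597307;  D = -0.252924-0.541114i
Y_3^{m'}(θ=2.4554,φ=0.4833) and Σ D·Y over m':
  (-0.0657-0.0037i)·(+0.0128-0.1053i)  (+0.1578+0.1498i)·(-0.1803+0.2612i)  (-0.0462-0.4243i)·(+0.3613-0.1896i)  (-0.2880+0.4258i)·(+0.0021+0.0000i)  (+0.2498-0.0699i)·(-0.3613-0.1896i)  (+0.2535+0.1164i)·(-0.1803-0.2612i)  (-0.2529-0.5411i)·(-0.0128-0.1053i)
Y_3^2(R⁻¹ n̂) = -0.339152-0.198335i

Re=-0.3392 Im=-0.1983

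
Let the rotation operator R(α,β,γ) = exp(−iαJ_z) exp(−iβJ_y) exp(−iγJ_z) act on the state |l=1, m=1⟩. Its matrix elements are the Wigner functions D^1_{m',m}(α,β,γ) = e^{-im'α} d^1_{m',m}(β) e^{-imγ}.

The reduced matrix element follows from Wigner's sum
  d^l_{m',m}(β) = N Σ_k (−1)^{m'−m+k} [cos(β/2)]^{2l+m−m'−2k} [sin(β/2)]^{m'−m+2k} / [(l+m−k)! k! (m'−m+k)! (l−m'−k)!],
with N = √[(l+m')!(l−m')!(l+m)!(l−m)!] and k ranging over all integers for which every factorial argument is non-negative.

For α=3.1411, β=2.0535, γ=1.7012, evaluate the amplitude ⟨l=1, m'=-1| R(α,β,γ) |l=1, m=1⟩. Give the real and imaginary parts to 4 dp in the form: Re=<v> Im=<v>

Split into d^1_{-1,1}(β=2.0535) × two z-phases.
With c≡cos(β/2)=0.517602 and s≡sin(β/2)=0.855621, N=[1·2·2·1]^{1/2}=2.000000
The bounds max(0,m−m')=2 and min(l+m,l−m')=2 give 1 term
  k=2: (−1)^0·2.0000/(2)·0.5176^0·0.8556^2 = +0.732088
d^1_{-1,1}(2.0535) = +0.732088
Phases: e^{-i·(-1)·3.1411}=-1.000000+0.000493i, e^{-i·(1)·1.7012}=-0.130034-0.991509i ⇒ D=+0.095554+0.725825i

Re=0.0956 Im=0.7258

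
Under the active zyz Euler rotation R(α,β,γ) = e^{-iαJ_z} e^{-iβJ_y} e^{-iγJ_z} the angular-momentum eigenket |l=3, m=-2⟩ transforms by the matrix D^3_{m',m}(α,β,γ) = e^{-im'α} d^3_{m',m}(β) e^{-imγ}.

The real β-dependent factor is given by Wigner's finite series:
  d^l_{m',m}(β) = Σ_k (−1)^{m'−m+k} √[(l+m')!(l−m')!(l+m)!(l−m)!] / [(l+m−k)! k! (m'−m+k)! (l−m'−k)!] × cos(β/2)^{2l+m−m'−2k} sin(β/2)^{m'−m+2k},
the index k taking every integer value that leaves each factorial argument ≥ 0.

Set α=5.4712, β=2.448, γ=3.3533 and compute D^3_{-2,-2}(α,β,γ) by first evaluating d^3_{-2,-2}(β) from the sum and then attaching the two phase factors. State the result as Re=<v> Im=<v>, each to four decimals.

Re=-0.0208 Im=0.0536

Split into d^3_{-2,-2}(β=2.448) × two z-phases.
Half-angle: c=0.339887, s=0.940466. N=√(1·120·1·120)=120.000000
Admissible k: 0..1 (factorial args all ≥0)
  k=0: (−1)^0·120.0000/(120)·0.3399^6·0.9405^0 = +0.001542
  k=1: (−1)^1·120.0000/(24)·0.3399^4·0.9405^2 = -0.059019
d^3_{-2,-2}(2.448) = +0.001542 -0.059019 = -0.057477
Phases: e^{-i·(-2)·5.4712}=-0.053149-0.998587i, e^{-i·(-2)·3.3533}=+0.911691+0.410876i ⇒ D=-0.020798+0.053583i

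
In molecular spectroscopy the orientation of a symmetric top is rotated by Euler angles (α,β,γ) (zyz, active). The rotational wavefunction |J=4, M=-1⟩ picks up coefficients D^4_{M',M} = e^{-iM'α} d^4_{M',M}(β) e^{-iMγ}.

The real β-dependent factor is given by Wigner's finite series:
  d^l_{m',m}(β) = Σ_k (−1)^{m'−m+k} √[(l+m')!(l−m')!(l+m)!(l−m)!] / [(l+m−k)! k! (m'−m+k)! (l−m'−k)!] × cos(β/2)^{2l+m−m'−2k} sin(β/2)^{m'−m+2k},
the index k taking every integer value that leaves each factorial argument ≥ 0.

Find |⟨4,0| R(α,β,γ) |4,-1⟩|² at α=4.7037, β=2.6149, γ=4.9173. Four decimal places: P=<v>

P=0.2938

D^4_{0,-1}(4.7037,2.6149,4.9173) = e^{-i·0·4.7037}·d^4_{0,-1}(2.6149)·e^{-i·-1·4.9173}. Compute d first:
Half-angle: c=0.260313, s=0.965524. N=√(24·24·6·120)=643.987578
k: max(0,(-1)−(0))=0 … min(4+(-1),4−(0))=3
  k=0: (−1)^1·643.9876/(144)·0.2603^7·0.9655^1 = -0.000350
  k=1: (−1)^2·643.9876/(24)·0.2603^5·0.9655^3 = +0.028869
  k=2: (−1)^3·643.9876/(24)·0.2603^3·0.9655^5 = -0.397164
  k=3: (−1)^4·643.9876/(144)·0.2603^1·0.9655^7 = +0.910654
d^4_{0,-1}(2.6149) = -0.000350 +0.028869 -0.397164 +0.910654 = +0.542009
|D^4_{0,-1}|² = |d^4_{0,-1}(β)|² = (+0.542009)² = 0.293774 (the z-rotation phases have unit modulus)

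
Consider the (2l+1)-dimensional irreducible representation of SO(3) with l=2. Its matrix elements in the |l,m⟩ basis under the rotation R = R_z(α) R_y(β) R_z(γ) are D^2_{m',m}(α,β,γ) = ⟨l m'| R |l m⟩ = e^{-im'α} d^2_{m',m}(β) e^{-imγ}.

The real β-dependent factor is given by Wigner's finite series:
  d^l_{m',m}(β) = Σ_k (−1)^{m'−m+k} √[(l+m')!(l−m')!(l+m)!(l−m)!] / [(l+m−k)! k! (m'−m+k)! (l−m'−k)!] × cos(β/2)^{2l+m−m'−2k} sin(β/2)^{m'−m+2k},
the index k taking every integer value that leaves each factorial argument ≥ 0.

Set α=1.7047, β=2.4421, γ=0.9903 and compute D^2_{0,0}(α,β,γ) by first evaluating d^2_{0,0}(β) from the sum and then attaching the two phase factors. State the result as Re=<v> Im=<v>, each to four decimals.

Split into d^2_{0,0}(β=2.4421) × two z-phases.
Half-angle: c=0.342660, s=0.939460. N=√(2·2·2·2)=4.000000
The bounds max(0,m−m')=0 and min(l+m,l−m')=2 give 3 terms
  k=0: (−1)^0·4.0000/(4)·0.3427^4·0.9395^0 = +0.013786
  k=1: (−1)^1·4.0000/(1)·0.3427^2·0.9395^2 = -0.414517
  k=2: (−1)^2·4.0000/(4)·0.3427^0·0.9395^4 = +0.778955
d^2_{0,0}(2.4421) = +0.013786 -0.414517 +0.778955 = +0.378225
Attach z-rotation phases: D = e^{-i(0)(1.7047)}·(+0.378225)·e^{-i(0)(0.9903)} = +0.378225+0.000000i

Re=0.3782 Im=0.0000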